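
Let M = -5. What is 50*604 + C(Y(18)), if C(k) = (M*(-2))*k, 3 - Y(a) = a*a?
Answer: 26990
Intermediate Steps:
Y(a) = 3 - a² (Y(a) = 3 - a*a = 3 - a²)
C(k) = 10*k (C(k) = (-5*(-2))*k = 10*k)
50*604 + C(Y(18)) = 50*604 + 10*(3 - 1*18²) = 30200 + 10*(3 - 1*324) = 30200 + 10*(3 - 324) = 30200 + 10*(-321) = 30200 - 3210 = 26990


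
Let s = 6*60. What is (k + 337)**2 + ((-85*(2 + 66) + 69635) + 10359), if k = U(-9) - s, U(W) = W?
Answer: 75238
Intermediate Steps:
s = 360
k = -369 (k = -9 - 1*360 = -9 - 360 = -369)
(k + 337)**2 + ((-85*(2 + 66) + 69635) + 10359) = (-369 + 337)**2 + ((-85*(2 + 66) + 69635) + 10359) = (-32)**2 + ((-85*68 + 69635) + 10359) = 1024 + ((-5780 + 69635) + 10359) = 1024 + (63855 + 10359) = 1024 + 74214 = 75238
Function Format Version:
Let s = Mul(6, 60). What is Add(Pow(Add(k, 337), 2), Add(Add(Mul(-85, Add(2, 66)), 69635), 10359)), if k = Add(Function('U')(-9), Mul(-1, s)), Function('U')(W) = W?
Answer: 75238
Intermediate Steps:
s = 360
k = -369 (k = Add(-9, Mul(-1, 360)) = Add(-9, -360) = -369)
Add(Pow(Add(k, 337), 2), Add(Add(Mul(-85, Add(2, 66)), 69635), 10359)) = Add(Pow(Add(-369, 337), 2), Add(Add(Mul(-85, Add(2, 66)), 69635), 10359)) = Add(Pow(-32, 2), Add(Add(Mul(-85, 68), 69635), 10359)) = Add(1024, Add(Add(-5780, 69635), 10359)) = Add(1024, Add(63855, 10359)) = Add(1024, 74214) = 75238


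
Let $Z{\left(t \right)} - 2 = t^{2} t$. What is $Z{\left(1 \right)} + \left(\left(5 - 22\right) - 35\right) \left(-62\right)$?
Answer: $3227$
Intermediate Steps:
$Z{\left(t \right)} = 2 + t^{3}$ ($Z{\left(t \right)} = 2 + t^{2} t = 2 + t^{3}$)
$Z{\left(1 \right)} + \left(\left(5 - 22\right) - 35\right) \left(-62\right) = \left(2 + 1^{3}\right) + \left(\left(5 - 22\right) - 35\right) \left(-62\right) = \left(2 + 1\right) + \left(-17 - 35\right) \left(-62\right) = 3 - -3224 = 3 + 3224 = 3227$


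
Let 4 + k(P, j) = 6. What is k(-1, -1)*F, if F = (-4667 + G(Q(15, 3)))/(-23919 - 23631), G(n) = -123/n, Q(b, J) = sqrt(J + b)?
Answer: 4667/23775 + 41*sqrt(2)/47550 ≈ 0.19752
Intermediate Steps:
k(P, j) = 2 (k(P, j) = -4 + 6 = 2)
F = 4667/47550 + 41*sqrt(2)/95100 (F = (-4667 - 123/sqrt(3 + 15))/(-23919 - 23631) = (-4667 - 123*sqrt(2)/6)/(-47550) = (-4667 - 123*sqrt(2)/6)*(-1/47550) = (-4667 - 41*sqrt(2)/2)*(-1/47550) = 4667/47550 + 41*sqrt(2)/95100 ≈ 0.098759)
k(-1, -1)*F = 2*(4667/47550 + 41*sqrt(2)/95100) = 4667/23775 + 41*sqrt(2)/47550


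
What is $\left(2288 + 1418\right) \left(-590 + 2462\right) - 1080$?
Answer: $6936552$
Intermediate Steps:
$\left(2288 + 1418\right) \left(-590 + 2462\right) - 1080 = 3706 \cdot 1872 - 1080 = 6937632 - 1080 = 6936552$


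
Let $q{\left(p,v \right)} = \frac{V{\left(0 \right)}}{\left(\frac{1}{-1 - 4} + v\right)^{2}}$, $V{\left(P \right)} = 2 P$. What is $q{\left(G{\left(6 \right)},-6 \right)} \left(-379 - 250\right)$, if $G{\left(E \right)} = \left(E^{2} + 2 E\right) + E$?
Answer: $0$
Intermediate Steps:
$G{\left(E \right)} = E^{2} + 3 E$
$q{\left(p,v \right)} = 0$ ($q{\left(p,v \right)} = \frac{2 \cdot 0}{\left(\frac{1}{-1 - 4} + v\right)^{2}} = \frac{0}{\left(\frac{1}{-5} + v\right)^{2}} = \frac{0}{\left(- \frac{1}{5} + v\right)^{2}} = 0$)
$q{\left(G{\left(6 \right)},-6 \right)} \left(-379 - 250\right) = 0 \left(-379 - 250\right) = 0 \left(-629\right) = 0$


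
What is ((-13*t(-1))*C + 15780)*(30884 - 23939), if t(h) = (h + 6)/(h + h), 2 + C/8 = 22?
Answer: 145706100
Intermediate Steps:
C = 160 (C = -16 + 8*22 = -16 + 176 = 160)
t(h) = (6 + h)/(2*h) (t(h) = (6 + h)/((2*h)) = (6 + h)*(1/(2*h)) = (6 + h)/(2*h))
((-13*t(-1))*C + 15780)*(30884 - 23939) = (-13*(6 - 1)/(2*(-1))*160 + 15780)*(30884 - 23939) = (-13*(-1)*5/2*160 + 15780)*6945 = (-13*(-5/2)*160 + 15780)*6945 = ((65/2)*160 + 15780)*6945 = (5200 + 15780)*6945 = 20980*6945 = 145706100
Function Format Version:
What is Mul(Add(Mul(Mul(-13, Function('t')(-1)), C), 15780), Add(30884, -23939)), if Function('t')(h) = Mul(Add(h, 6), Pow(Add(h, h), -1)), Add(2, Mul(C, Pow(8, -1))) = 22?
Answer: 145706100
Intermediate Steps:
C = 160 (C = Add(-16, Mul(8, 22)) = Add(-16, 176) = 160)
Function('t')(h) = Mul(Rational(1, 2), Pow(h, -1), Add(6, h)) (Function('t')(h) = Mul(Add(6, h), Pow(Mul(2, h), -1)) = Mul(Add(6, h), Mul(Rational(1, 2), Pow(h, -1))) = Mul(Rational(1, 2), Pow(h, -1), Add(6, h)))
Mul(Add(Mul(Mul(-13, Function('t')(-1)), C), 15780), Add(30884, -23939)) = Mul(Add(Mul(Mul(-13, Mul(Rational(1, 2), Pow(-1, -1), Add(6, -1))), 160), 15780), Add(30884, -23939)) = Mul(Add(Mul(Mul(-13, Mul(Rational(1, 2), -1, 5)), 160), 15780), 6945) = Mul(Add(Mul(Mul(-13, Rational(-5, 2)), 160), 15780), 6945) = Mul(Add(Mul(Rational(65, 2), 160), 15780), 6945) = Mul(Add(5200, 15780), 6945) = Mul(20980, 6945) = 145706100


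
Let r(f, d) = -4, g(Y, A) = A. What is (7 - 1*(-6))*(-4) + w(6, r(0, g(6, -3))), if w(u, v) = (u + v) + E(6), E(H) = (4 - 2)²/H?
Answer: -148/3 ≈ -49.333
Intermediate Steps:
E(H) = 4/H (E(H) = 2²/H = 4/H)
w(u, v) = ⅔ + u + v (w(u, v) = (u + v) + 4/6 = (u + v) + 4*(⅙) = (u + v) + ⅔ = ⅔ + u + v)
(7 - 1*(-6))*(-4) + w(6, r(0, g(6, -3))) = (7 - 1*(-6))*(-4) + (⅔ + 6 - 4) = (7 + 6)*(-4) + 8/3 = 13*(-4) + 8/3 = -52 + 8/3 = -148/3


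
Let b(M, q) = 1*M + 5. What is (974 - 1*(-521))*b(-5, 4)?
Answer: 0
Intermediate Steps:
b(M, q) = 5 + M (b(M, q) = M + 5 = 5 + M)
(974 - 1*(-521))*b(-5, 4) = (974 - 1*(-521))*(5 - 5) = (974 + 521)*0 = 1495*0 = 0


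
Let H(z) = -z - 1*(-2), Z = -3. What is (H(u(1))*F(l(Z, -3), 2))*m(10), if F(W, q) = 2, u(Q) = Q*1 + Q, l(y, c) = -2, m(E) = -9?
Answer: 0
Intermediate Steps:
u(Q) = 2*Q (u(Q) = Q + Q = 2*Q)
H(z) = 2 - z (H(z) = -z + 2 = 2 - z)
(H(u(1))*F(l(Z, -3), 2))*m(10) = ((2 - 2)*2)*(-9) = (0*2)*(-9) = 0*(-9) = 0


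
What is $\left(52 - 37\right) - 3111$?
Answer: $-3096$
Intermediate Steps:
$\left(52 - 37\right) - 3111 = 15 - 3111 = -3096$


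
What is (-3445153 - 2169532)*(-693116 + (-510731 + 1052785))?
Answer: 848165545470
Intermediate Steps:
(-3445153 - 2169532)*(-693116 + (-510731 + 1052785)) = -5614685*(-693116 + 542054) = -5614685*(-151062) = 848165545470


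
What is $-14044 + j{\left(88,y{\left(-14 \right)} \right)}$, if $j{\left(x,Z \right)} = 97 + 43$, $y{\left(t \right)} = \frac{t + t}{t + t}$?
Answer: $-13904$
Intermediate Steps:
$y{\left(t \right)} = 1$ ($y{\left(t \right)} = \frac{2 t}{2 t} = 2 t \frac{1}{2 t} = 1$)
$j{\left(x,Z \right)} = 140$
$-14044 + j{\left(88,y{\left(-14 \right)} \right)} = -14044 + 140 = -13904$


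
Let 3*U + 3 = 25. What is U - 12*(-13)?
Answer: 490/3 ≈ 163.33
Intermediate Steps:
U = 22/3 (U = -1 + (1/3)*25 = -1 + 25/3 = 22/3 ≈ 7.3333)
U - 12*(-13) = 22/3 - 12*(-13) = 22/3 + 156 = 490/3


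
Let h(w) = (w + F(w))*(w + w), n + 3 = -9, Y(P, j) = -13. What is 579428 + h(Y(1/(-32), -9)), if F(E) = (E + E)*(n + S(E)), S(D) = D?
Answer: 562866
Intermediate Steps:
n = -12 (n = -3 - 9 = -12)
F(E) = 2*E*(-12 + E) (F(E) = (E + E)*(-12 + E) = (2*E)*(-12 + E) = 2*E*(-12 + E))
h(w) = 2*w*(w + 2*w*(-12 + w)) (h(w) = (w + 2*w*(-12 + w))*(w + w) = (w + 2*w*(-12 + w))*(2*w) = 2*w*(w + 2*w*(-12 + w)))
579428 + h(Y(1/(-32), -9)) = 579428 + (-13)²*(-46 + 4*(-13)) = 579428 + 169*(-46 - 52) = 579428 + 169*(-98) = 579428 - 16562 = 562866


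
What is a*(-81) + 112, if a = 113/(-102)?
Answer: 6859/34 ≈ 201.74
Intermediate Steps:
a = -113/102 (a = 113*(-1/102) = -113/102 ≈ -1.1078)
a*(-81) + 112 = -113/102*(-81) + 112 = 3051/34 + 112 = 6859/34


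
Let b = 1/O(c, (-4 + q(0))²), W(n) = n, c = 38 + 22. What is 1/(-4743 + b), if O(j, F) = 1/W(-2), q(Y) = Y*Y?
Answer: -1/4745 ≈ -0.00021075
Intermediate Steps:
q(Y) = Y²
c = 60
O(j, F) = -½ (O(j, F) = 1/(-2) = -½)
b = -2 (b = 1/(-½) = -2)
1/(-4743 + b) = 1/(-4743 - 2) = 1/(-4745) = -1/4745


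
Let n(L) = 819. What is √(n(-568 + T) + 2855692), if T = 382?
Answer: √2856511 ≈ 1690.1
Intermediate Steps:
√(n(-568 + T) + 2855692) = √(819 + 2855692) = √2856511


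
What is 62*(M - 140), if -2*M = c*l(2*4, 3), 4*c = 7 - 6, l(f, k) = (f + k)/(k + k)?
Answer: -208661/24 ≈ -8694.2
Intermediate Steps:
l(f, k) = (f + k)/(2*k) (l(f, k) = (f + k)/((2*k)) = (f + k)*(1/(2*k)) = (f + k)/(2*k))
c = 1/4 (c = (7 - 6)/4 = (1/4)*1 = 1/4 ≈ 0.25000)
M = -11/48 (M = -(1/2)*(2*4 + 3)/3/8 = -(1/2)*(1/3)*(8 + 3)/8 = -(1/2)*(1/3)*11/8 = -11/(8*6) = -1/2*11/24 = -11/48 ≈ -0.22917)
62*(M - 140) = 62*(-11/48 - 140) = 62*(-6731/48) = -208661/24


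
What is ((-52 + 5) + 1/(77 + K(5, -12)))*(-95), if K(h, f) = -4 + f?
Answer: 272270/61 ≈ 4463.4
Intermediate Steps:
((-52 + 5) + 1/(77 + K(5, -12)))*(-95) = ((-52 + 5) + 1/(77 + (-4 - 12)))*(-95) = (-47 + 1/(77 - 16))*(-95) = (-47 + 1/61)*(-95) = -2866/61*(-95) = 272270/61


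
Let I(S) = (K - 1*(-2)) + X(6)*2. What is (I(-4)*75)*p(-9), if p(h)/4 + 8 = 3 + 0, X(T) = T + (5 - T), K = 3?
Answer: -22500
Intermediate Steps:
X(T) = 5
I(S) = 15 (I(S) = (3 - 1*(-2)) + 5*2 = (3 + 2) + 10 = 5 + 10 = 15)
p(h) = -20 (p(h) = -32 + 4*(3 + 0) = -32 + 4*3 = -32 + 12 = -20)
(I(-4)*75)*p(-9) = (15*75)*(-20) = 1125*(-20) = -22500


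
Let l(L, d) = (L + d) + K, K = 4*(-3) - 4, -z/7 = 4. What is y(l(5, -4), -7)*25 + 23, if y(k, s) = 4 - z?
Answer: 823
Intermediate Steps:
z = -28 (z = -7*4 = -28)
K = -16 (K = -12 - 4 = -16)
l(L, d) = -16 + L + d (l(L, d) = (L + d) - 16 = -16 + L + d)
y(k, s) = 32 (y(k, s) = 4 - 1*(-28) = 4 + 28 = 32)
y(l(5, -4), -7)*25 + 23 = 32*25 + 23 = 800 + 23 = 823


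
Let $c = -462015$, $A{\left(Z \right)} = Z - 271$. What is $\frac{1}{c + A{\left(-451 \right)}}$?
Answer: $- \frac{1}{462737} \approx -2.1611 \cdot 10^{-6}$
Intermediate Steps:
$A{\left(Z \right)} = -271 + Z$ ($A{\left(Z \right)} = Z - 271 = -271 + Z$)
$\frac{1}{c + A{\left(-451 \right)}} = \frac{1}{-462015 - 722} = \frac{1}{-462737} = - \frac{1}{462737}$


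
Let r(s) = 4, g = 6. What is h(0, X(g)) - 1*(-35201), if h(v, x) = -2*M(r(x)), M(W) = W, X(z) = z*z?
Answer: 35193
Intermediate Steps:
X(z) = z**2
h(v, x) = -8 (h(v, x) = -2*4 = -8)
h(0, X(g)) - 1*(-35201) = -8 - 1*(-35201) = -8 + 35201 = 35193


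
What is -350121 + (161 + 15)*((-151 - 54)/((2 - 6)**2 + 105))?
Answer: -3854611/11 ≈ -3.5042e+5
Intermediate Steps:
-350121 + (161 + 15)*((-151 - 54)/((2 - 6)**2 + 105)) = -350121 + 176*(-205/((-4)**2 + 105)) = -350121 + 176*(-205/(16 + 105)) = -350121 + 176*(-205/121) = -350121 - 3280/11 = -3854611/11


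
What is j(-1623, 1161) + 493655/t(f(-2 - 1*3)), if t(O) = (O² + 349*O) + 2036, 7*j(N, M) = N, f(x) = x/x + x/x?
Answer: -988189/19166 ≈ -51.559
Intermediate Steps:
f(x) = 2 (f(x) = 1 + 1 = 2)
j(N, M) = N/7
t(O) = 2036 + O² + 349*O
j(-1623, 1161) + 493655/t(f(-2 - 1*3)) = (⅐)*(-1623) + 493655/(2036 + 2² + 349*2) = -1623/7 + 493655/(2036 + 4 + 698) = -1623/7 + 493655/2738 = -988189/19166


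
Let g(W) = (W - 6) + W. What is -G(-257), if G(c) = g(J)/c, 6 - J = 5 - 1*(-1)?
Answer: -6/257 ≈ -0.023346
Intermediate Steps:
J = 0 (J = 6 - (5 - 1*(-1)) = 6 - (5 + 1) = 6 - 1*6 = 6 - 6 = 0)
g(W) = -6 + 2*W (g(W) = (-6 + W) + W = -6 + 2*W)
G(c) = -6/c (G(c) = (-6 + 2*0)/c = (-6 + 0)/c = -6/c)
-G(-257) = -(-6)/(-257) = -(-6)*(-1)/257 = -1*6/257 = -6/257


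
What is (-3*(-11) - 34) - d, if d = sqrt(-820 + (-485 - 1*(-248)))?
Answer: -1 - I*sqrt(1057) ≈ -1.0 - 32.512*I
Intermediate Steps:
d = I*sqrt(1057) (d = sqrt(-820 + (-485 + 248)) = sqrt(-820 - 237) = sqrt(-1057) = I*sqrt(1057) ≈ 32.512*I)
(-3*(-11) - 34) - d = (-3*(-11) - 34) - I*sqrt(1057) = (33 - 34) - I*sqrt(1057) = -1 - I*sqrt(1057)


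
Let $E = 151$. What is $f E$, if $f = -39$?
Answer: $-5889$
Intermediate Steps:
$f E = \left(-39\right) 151 = -5889$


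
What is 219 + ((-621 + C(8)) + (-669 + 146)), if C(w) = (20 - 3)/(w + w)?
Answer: -14783/16 ≈ -923.94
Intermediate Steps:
C(w) = 17/(2*w) (C(w) = 17/((2*w)) = 17*(1/(2*w)) = 17/(2*w))
219 + ((-621 + C(8)) + (-669 + 146)) = 219 + ((-621 + (17/2)/8) + (-669 + 146)) = 219 + ((-621 + (17/2)*(1/8)) - 523) = 219 + ((-621 + 17/16) - 523) = 219 + (-9919/16 - 523) = 219 - 18287/16 = -14783/16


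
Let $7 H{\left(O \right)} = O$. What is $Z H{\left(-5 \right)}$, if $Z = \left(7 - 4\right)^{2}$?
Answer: $- \frac{45}{7} \approx -6.4286$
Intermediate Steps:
$Z = 9$ ($Z = 3^{2} = 9$)
$H{\left(O \right)} = \frac{O}{7}$
$Z H{\left(-5 \right)} = 9 \cdot \frac{1}{7} \left(-5\right) = 9 \left(- \frac{5}{7}\right) = - \frac{45}{7}$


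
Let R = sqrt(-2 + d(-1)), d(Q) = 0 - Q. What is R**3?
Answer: -I ≈ -1.0*I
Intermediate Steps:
d(Q) = -Q
R = I (R = sqrt(-2 - 1*(-1)) = sqrt(-2 + 1) = sqrt(-1) = I ≈ 1.0*I)
R**3 = I**3 = -I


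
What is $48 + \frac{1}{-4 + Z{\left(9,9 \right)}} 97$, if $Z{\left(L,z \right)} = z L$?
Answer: $\frac{3793}{77} \approx 49.26$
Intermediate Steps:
$Z{\left(L,z \right)} = L z$
$48 + \frac{1}{-4 + Z{\left(9,9 \right)}} 97 = 48 + \frac{1}{-4 + 9 \cdot 9} \cdot 97 = 48 + \frac{1}{-4 + 81} \cdot 97 = 48 + \frac{1}{77} \cdot 97 = 48 + \frac{97}{77} = \frac{3793}{77}$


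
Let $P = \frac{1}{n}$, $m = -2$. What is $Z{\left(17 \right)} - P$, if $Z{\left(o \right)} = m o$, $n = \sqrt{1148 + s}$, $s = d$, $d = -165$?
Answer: $-34 - \frac{\sqrt{983}}{983} \approx -34.032$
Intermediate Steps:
$s = -165$
$n = \sqrt{983}$ ($n = \sqrt{1148 - 165} = \sqrt{983} \approx 31.353$)
$Z{\left(o \right)} = - 2 o$
$P = \frac{\sqrt{983}}{983}$ ($P = \frac{1}{\sqrt{983}} = \frac{\sqrt{983}}{983} \approx 0.031895$)
$Z{\left(17 \right)} - P = \left(-2\right) 17 - \frac{\sqrt{983}}{983} = -34 - \frac{\sqrt{983}}{983}$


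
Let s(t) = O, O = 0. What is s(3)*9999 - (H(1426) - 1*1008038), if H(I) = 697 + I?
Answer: 1005915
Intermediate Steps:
s(t) = 0
s(3)*9999 - (H(1426) - 1*1008038) = 0*9999 - ((697 + 1426) - 1*1008038) = 0 - (2123 - 1008038) = 0 - 1*(-1005915) = 0 + 1005915 = 1005915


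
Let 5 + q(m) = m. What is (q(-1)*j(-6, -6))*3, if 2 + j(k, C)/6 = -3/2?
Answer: 378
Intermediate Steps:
q(m) = -5 + m
j(k, C) = -21 (j(k, C) = -12 + 6*(-3/2) = -12 - 9 = -21)
(q(-1)*j(-6, -6))*3 = ((-5 - 1)*(-21))*3 = -6*(-21)*3 = 126*3 = 378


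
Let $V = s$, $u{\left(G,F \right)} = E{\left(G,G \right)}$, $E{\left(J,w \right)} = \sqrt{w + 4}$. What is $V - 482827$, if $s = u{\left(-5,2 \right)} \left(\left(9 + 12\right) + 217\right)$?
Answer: $-482827 + 238 i \approx -4.8283 \cdot 10^{5} + 238.0 i$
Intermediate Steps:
$E{\left(J,w \right)} = \sqrt{4 + w}$
$u{\left(G,F \right)} = \sqrt{4 + G}$
$s = 238 i$ ($s = \sqrt{4 - 5} \left(\left(9 + 12\right) + 217\right) = \sqrt{-1} \left(21 + 217\right) = i 238 = 238 i \approx 238.0 i$)
$V = 238 i \approx 238.0 i$
$V - 482827 = 238 i - 482827 = -482827 + 238 i$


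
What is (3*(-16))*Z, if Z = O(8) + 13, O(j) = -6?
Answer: -336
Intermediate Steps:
Z = 7 (Z = -6 + 13 = 7)
(3*(-16))*Z = (3*(-16))*7 = -48*7 = -336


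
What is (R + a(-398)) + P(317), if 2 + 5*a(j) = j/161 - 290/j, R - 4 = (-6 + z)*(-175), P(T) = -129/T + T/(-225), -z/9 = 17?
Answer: 63588460461754/2285181675 ≈ 27826.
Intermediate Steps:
z = -153 (z = -9*17 = -153)
P(T) = -129/T - T/225 (P(T) = -129/T + T*(-1/225) = -129/T - T/225)
R = 27829 (R = 4 + (-6 - 153)*(-175) = 4 - 159*(-175) = 4 + 27825 = 27829)
a(j) = -2/5 - 58/j + j/805 (a(j) = -2/5 + (j/161 - 290/j)/5 = -2/5 + (-290/j + j/161)/5 = -2/5 + (-58/j + j/805) = -2/5 - 58/j + j/805)
(R + a(-398)) + P(317) = (27829 + (1/805)*(-46690 - 398*(-322 - 398))/(-398)) + (-129/317 - 1/225*317) = (27829 + (1/805)*(-1/398)*(-46690 - 398*(-720))) + (-129*1/317 - 317/225) = (27829 + (1/805)*(-1/398)*(-46690 + 286560)) + (-129/317 - 317/225) = (27829 + (1/805)*(-1/398)*239870) - 129514/71325 = (27829 - 23987/32039) - 129514/71325 = 891589344/32039 - 129514/71325 = 63588460461754/2285181675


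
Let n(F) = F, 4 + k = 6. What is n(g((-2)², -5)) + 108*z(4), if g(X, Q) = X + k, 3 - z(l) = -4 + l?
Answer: 330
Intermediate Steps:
k = 2 (k = -4 + 6 = 2)
z(l) = 7 - l (z(l) = 3 - (-4 + l) = 3 + (4 - l) = 7 - l)
g(X, Q) = 2 + X (g(X, Q) = X + 2 = 2 + X)
n(g((-2)², -5)) + 108*z(4) = (2 + (-2)²) + 108*(7 - 1*4) = (2 + 4) + 108*(7 - 4) = 6 + 108*3 = 6 + 324 = 330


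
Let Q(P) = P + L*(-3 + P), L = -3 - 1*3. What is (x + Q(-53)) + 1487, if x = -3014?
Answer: -1244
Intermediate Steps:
L = -6 (L = -3 - 3 = -6)
Q(P) = 18 - 5*P (Q(P) = P - 6*(-3 + P) = P + (18 - 6*P) = 18 - 5*P)
(x + Q(-53)) + 1487 = (-3014 + (18 - 5*(-53))) + 1487 = (-3014 + (18 + 265)) + 1487 = (-3014 + 283) + 1487 = -2731 + 1487 = -1244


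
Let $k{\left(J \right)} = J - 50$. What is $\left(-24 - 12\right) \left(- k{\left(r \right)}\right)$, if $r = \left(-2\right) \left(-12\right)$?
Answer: $-936$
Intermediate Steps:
$r = 24$
$k{\left(J \right)} = -50 + J$
$\left(-24 - 12\right) \left(- k{\left(r \right)}\right) = \left(-24 - 12\right) \left(- (-50 + 24)\right) = \left(-24 - 12\right) \left(\left(-1\right) \left(-26\right)\right) = \left(-36\right) 26 = -936$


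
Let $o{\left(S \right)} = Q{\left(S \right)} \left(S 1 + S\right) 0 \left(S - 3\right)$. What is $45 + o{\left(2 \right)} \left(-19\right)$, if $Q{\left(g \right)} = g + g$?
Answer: $45$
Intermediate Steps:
$Q{\left(g \right)} = 2 g$
$o{\left(S \right)} = 0$ ($o{\left(S \right)} = 2 S \left(S 1 + S\right) 0 \left(S - 3\right) = 2 S \left(S + S\right) 0 \left(-3 + S\right) = 2 S 2 S 0 \left(-3 + S\right) = 4 S^{2} \cdot 0 \left(-3 + S\right) = 0 \left(-3 + S\right) = 0$)
$45 + o{\left(2 \right)} \left(-19\right) = 45 + 0 \left(-19\right) = 45 + 0 = 45$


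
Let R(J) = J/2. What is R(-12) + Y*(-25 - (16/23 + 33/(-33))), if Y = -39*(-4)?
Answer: -88746/23 ≈ -3858.5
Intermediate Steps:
R(J) = J/2 (R(J) = J*(½) = J/2)
Y = 156
R(-12) + Y*(-25 - (16/23 + 33/(-33))) = (½)*(-12) + 156*(-25 - (16/23 + 33/(-33))) = -6 + 156*(-25 - (16*(1/23) + 33*(-1/33))) = -6 + 156*(-25 - (16/23 - 1)) = -6 + 156*(-25 - 1*(-7/23)) = -6 + 156*(-25 + 7/23) = -6 + 156*(-568/23) = -6 - 88608/23 = -88746/23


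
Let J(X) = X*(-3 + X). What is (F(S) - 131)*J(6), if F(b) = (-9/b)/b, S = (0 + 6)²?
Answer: -18865/8 ≈ -2358.1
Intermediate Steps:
S = 36 (S = 6² = 36)
F(b) = -9/b²
(F(S) - 131)*J(6) = (-9/36² - 131)*(6*(-3 + 6)) = (-9*1/1296 - 131)*(6*3) = (-1/144 - 131)*18 = -18865/144*18 = -18865/8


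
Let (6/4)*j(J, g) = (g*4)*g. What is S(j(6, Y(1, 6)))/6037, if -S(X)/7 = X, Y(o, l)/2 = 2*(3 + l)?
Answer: -24192/6037 ≈ -4.0073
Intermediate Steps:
Y(o, l) = 12 + 4*l (Y(o, l) = 2*(2*(3 + l)) = 2*(6 + 2*l) = 12 + 4*l)
j(J, g) = 8*g**2/3 (j(J, g) = 2*((g*4)*g)/3 = 2*((4*g)*g)/3 = 2*(4*g**2)/3 = 8*g**2/3)
S(X) = -7*X
S(j(6, Y(1, 6)))/6037 = -56*(12 + 4*6)**2/3/6037 = -56*(12 + 24)**2/3*(1/6037) = -56*36**2/3*(1/6037) = -56*1296/3*(1/6037) = -7*3456*(1/6037) = -24192*1/6037 = -24192/6037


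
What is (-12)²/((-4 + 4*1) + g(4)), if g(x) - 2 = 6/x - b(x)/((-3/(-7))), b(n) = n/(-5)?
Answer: 4320/161 ≈ 26.832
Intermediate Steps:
b(n) = -n/5 (b(n) = n*(-⅕) = -n/5)
g(x) = 2 + 6/x + 7*x/15 (g(x) = 2 + (6/x - (-x/5)/((-3/(-7)))) = 2 + (6/x - (-x/5)/((-3*(-⅐)))) = 2 + (6/x - (-x/5)/3/7) = 2 + (6/x - (-x/5)*7/3) = 2 + (6/x - (-7)*x/15) = 2 + (6/x + 7*x/15) = 2 + 6/x + 7*x/15)
(-12)²/((-4 + 4*1) + g(4)) = (-12)²/((-4 + 4*1) + (2 + 6/4 + (7/15)*4)) = 144/((-4 + 4) + (2 + 6*(¼) + 28/15)) = 144/(0 + (2 + 3/2 + 28/15)) = 144/(0 + 161/30) = 144/(161/30) = 144*(30/161) = 4320/161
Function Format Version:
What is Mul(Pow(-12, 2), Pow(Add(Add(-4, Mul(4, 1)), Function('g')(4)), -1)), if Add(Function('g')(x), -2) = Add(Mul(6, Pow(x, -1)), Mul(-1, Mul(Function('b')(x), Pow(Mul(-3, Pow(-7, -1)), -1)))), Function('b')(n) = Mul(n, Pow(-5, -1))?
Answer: Rational(4320, 161) ≈ 26.832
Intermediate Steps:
Function('b')(n) = Mul(Rational(-1, 5), n) (Function('b')(n) = Mul(n, Rational(-1, 5)) = Mul(Rational(-1, 5), n))
Function('g')(x) = Add(2, Mul(6, Pow(x, -1)), Mul(Rational(7, 15), x)) (Function('g')(x) = Add(2, Add(Mul(6, Pow(x, -1)), Mul(-1, Mul(Mul(Rational(-1, 5), x), Pow(Mul(-3, Pow(-7, -1)), -1))))) = Add(2, Add(Mul(6, Pow(x, -1)), Mul(-1, Mul(Mul(Rational(-1, 5), x), Pow(Mul(-3, Rational(-1, 7)), -1))))) = Add(2, Add(Mul(6, Pow(x, -1)), Mul(-1, Mul(Mul(Rational(-1, 5), x), Pow(Rational(3, 7), -1))))) = Add(2, Add(Mul(6, Pow(x, -1)), Mul(-1, Mul(Mul(Rational(-1, 5), x), Rational(7, 3))))) = Add(2, Add(Mul(6, Pow(x, -1)), Mul(-1, Mul(Rational(-7, 15), x)))) = Add(2, Add(Mul(6, Pow(x, -1)), Mul(Rational(7, 15), x))) = Add(2, Mul(6, Pow(x, -1)), Mul(Rational(7, 15), x)))
Mul(Pow(-12, 2), Pow(Add(Add(-4, Mul(4, 1)), Function('g')(4)), -1)) = Mul(Pow(-12, 2), Pow(Add(Add(-4, Mul(4, 1)), Add(2, Mul(6, Pow(4, -1)), Mul(Rational(7, 15), 4))), -1)) = Mul(144, Pow(Add(Add(-4, 4), Add(2, Mul(6, Rational(1, 4)), Rational(28, 15))), -1)) = Mul(144, Pow(Add(0, Add(2, Rational(3, 2), Rational(28, 15))), -1)) = Mul(144, Pow(Add(0, Rational(161, 30)), -1)) = Mul(144, Pow(Rational(161, 30), -1)) = Mul(144, Rational(30, 161)) = Rational(4320, 161)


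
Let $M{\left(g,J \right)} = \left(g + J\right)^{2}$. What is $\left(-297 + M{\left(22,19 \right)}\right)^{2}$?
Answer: $1915456$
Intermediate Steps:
$M{\left(g,J \right)} = \left(J + g\right)^{2}$
$\left(-297 + M{\left(22,19 \right)}\right)^{2} = \left(-297 + \left(19 + 22\right)^{2}\right)^{2} = \left(-297 + 41^{2}\right)^{2} = \left(-297 + 1681\right)^{2} = 1384^{2} = 1915456$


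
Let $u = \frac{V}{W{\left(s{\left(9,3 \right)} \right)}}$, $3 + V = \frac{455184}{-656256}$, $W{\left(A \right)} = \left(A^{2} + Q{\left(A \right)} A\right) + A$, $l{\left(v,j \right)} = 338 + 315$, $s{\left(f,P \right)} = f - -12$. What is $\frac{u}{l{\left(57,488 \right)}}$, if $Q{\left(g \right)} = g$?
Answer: $- \frac{16833}{2687272616} \approx -6.264 \cdot 10^{-6}$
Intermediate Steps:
$s{\left(f,P \right)} = 12 + f$ ($s{\left(f,P \right)} = f + 12 = 12 + f$)
$l{\left(v,j \right)} = 653$
$W{\left(A \right)} = A + 2 A^{2}$ ($W{\left(A \right)} = \left(A^{2} + A A\right) + A = \left(A^{2} + A^{2}\right) + A = 2 A^{2} + A = A + 2 A^{2}$)
$V = - \frac{50499}{13672}$ ($V = -3 + \frac{455184}{-656256} = -3 + 455184 \left(- \frac{1}{656256}\right) = -3 - \frac{9483}{13672} = - \frac{50499}{13672} \approx -3.6936$)
$u = - \frac{16833}{4115272}$ ($u = - \frac{50499}{13672 \left(12 + 9\right) \left(1 + 2 \left(12 + 9\right)\right)} = - \frac{50499}{13672 \cdot 21 \left(1 + 2 \cdot 21\right)} = - \frac{50499}{13672 \cdot 21 \left(1 + 42\right)} = - \frac{50499}{13672 \cdot 21 \cdot 43} = - \frac{50499}{13672 \cdot 903} = \left(- \frac{50499}{13672}\right) \frac{1}{903} = - \frac{16833}{4115272} \approx -0.0040904$)
$\frac{u}{l{\left(57,488 \right)}} = - \frac{16833}{4115272 \cdot 653} = \left(- \frac{16833}{4115272}\right) \frac{1}{653} = - \frac{16833}{2687272616}$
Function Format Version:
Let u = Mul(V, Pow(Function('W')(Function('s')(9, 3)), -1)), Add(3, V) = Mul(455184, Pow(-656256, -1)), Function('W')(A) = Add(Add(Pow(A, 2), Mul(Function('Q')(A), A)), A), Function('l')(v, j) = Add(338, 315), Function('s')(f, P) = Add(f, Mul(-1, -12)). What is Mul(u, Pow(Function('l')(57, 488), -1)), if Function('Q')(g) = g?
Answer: Rational(-16833, 2687272616) ≈ -6.2640e-6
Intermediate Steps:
Function('s')(f, P) = Add(12, f) (Function('s')(f, P) = Add(f, 12) = Add(12, f))
Function('l')(v, j) = 653
Function('W')(A) = Add(A, Mul(2, Pow(A, 2))) (Function('W')(A) = Add(Add(Pow(A, 2), Mul(A, A)), A) = Add(Add(Pow(A, 2), Pow(A, 2)), A) = Add(Mul(2, Pow(A, 2)), A) = Add(A, Mul(2, Pow(A, 2))))
V = Rational(-50499, 13672) (V = Add(-3, Mul(455184, Pow(-656256, -1))) = Add(-3, Mul(455184, Rational(-1, 656256))) = Add(-3, Rational(-9483, 13672)) = Rational(-50499, 13672) ≈ -3.6936)
u = Rational(-16833, 4115272) (u = Mul(Rational(-50499, 13672), Pow(Mul(Add(12, 9), Add(1, Mul(2, Add(12, 9)))), -1)) = Mul(Rational(-50499, 13672), Pow(Mul(21, Add(1, Mul(2, 21))), -1)) = Mul(Rational(-50499, 13672), Pow(Mul(21, Add(1, 42)), -1)) = Mul(Rational(-50499, 13672), Pow(Mul(21, 43), -1)) = Mul(Rational(-50499, 13672), Pow(903, -1)) = Mul(Rational(-50499, 13672), Rational(1, 903)) = Rational(-16833, 4115272) ≈ -0.0040904)
Mul(u, Pow(Function('l')(57, 488), -1)) = Mul(Rational(-16833, 4115272), Pow(653, -1)) = Mul(Rational(-16833, 4115272), Rational(1, 653)) = Rational(-16833, 2687272616)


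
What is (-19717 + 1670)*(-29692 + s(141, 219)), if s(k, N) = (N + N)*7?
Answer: 480519422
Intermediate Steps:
s(k, N) = 14*N (s(k, N) = (2*N)*7 = 14*N)
(-19717 + 1670)*(-29692 + s(141, 219)) = (-19717 + 1670)*(-29692 + 14*219) = -18047*(-29692 + 3066) = -18047*(-26626) = 480519422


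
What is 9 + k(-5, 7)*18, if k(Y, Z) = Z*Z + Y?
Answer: 801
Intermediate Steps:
k(Y, Z) = Y + Z² (k(Y, Z) = Z² + Y = Y + Z²)
9 + k(-5, 7)*18 = 9 + (-5 + 7²)*18 = 9 + (-5 + 49)*18 = 9 + 44*18 = 9 + 792 = 801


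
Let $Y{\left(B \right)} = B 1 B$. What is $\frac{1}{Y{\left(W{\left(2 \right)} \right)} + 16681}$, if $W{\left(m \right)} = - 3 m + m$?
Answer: $\frac{1}{16697} \approx 5.9891 \cdot 10^{-5}$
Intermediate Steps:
$W{\left(m \right)} = - 2 m$
$Y{\left(B \right)} = B^{2}$ ($Y{\left(B \right)} = B B = B^{2}$)
$\frac{1}{Y{\left(W{\left(2 \right)} \right)} + 16681} = \frac{1}{\left(\left(-2\right) 2\right)^{2} + 16681} = \frac{1}{\left(-4\right)^{2} + 16681} = \frac{1}{16 + 16681} = \frac{1}{16697}$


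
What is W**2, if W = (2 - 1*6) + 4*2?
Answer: 16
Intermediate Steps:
W = 4 (W = (2 - 6) + 8 = -4 + 8 = 4)
W**2 = 4**2 = 16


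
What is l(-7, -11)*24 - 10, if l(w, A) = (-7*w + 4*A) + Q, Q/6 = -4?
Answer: -466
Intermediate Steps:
Q = -24 (Q = 6*(-4) = -24)
l(w, A) = -24 - 7*w + 4*A (l(w, A) = (-7*w + 4*A) - 24 = -24 - 7*w + 4*A)
l(-7, -11)*24 - 10 = (-24 - 7*(-7) + 4*(-11))*24 - 10 = (-24 + 49 - 44)*24 - 10 = -19*24 - 10 = -456 - 10 = -466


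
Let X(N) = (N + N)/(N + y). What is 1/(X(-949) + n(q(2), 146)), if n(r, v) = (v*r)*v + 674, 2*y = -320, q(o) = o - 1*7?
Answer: -1109/117447856 ≈ -9.4425e-6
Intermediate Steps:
q(o) = -7 + o (q(o) = o - 7 = -7 + o)
y = -160 (y = (½)*(-320) = -160)
X(N) = 2*N/(-160 + N) (X(N) = (N + N)/(N - 160) = (2*N)/(-160 + N) = 2*N/(-160 + N))
n(r, v) = 674 + r*v² (n(r, v) = (r*v)*v + 674 = r*v² + 674 = 674 + r*v²)
1/(X(-949) + n(q(2), 146)) = 1/(2*(-949)/(-160 - 949) + (674 + (-7 + 2)*146²)) = 1/(2*(-949)/(-1109) + (674 - 5*21316)) = 1/(2*(-949)*(-1/1109) + (674 - 106580)) = 1/(1898/1109 - 105906) = 1/(-117447856/1109) = -1109/117447856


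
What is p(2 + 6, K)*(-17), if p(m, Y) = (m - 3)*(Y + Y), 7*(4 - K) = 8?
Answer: -3400/7 ≈ -485.71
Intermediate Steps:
K = 20/7 (K = 4 - ⅐*8 = 4 - 8/7 = 20/7 ≈ 2.8571)
p(m, Y) = 2*Y*(-3 + m) (p(m, Y) = (-3 + m)*(2*Y) = 2*Y*(-3 + m))
p(2 + 6, K)*(-17) = (2*(20/7)*(-3 + (2 + 6)))*(-17) = (2*(20/7)*(-3 + 8))*(-17) = (2*(20/7)*5)*(-17) = (200/7)*(-17) = -3400/7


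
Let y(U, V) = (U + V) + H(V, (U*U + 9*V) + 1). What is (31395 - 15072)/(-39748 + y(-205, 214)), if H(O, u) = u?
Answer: 16323/4213 ≈ 3.8744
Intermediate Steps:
y(U, V) = 1 + U + U² + 10*V (y(U, V) = (U + V) + ((U*U + 9*V) + 1) = (U + V) + ((U² + 9*V) + 1) = (U + V) + (1 + U² + 9*V) = 1 + U + U² + 10*V)
(31395 - 15072)/(-39748 + y(-205, 214)) = (31395 - 15072)/(-39748 + (1 - 205 + (-205)² + 10*214)) = 16323/(-39748 + (1 - 205 + 42025 + 2140)) = 16323/(-39748 + 43961) = 16323/4213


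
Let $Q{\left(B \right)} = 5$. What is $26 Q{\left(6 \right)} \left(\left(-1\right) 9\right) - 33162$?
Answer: $-34332$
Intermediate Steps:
$26 Q{\left(6 \right)} \left(\left(-1\right) 9\right) - 33162 = 26 \cdot 5 \left(\left(-1\right) 9\right) - 33162 = 130 \left(-9\right) - 33162 = -1170 - 33162 = -34332$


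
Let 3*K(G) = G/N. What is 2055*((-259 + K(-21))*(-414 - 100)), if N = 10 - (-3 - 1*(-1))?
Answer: 548380175/2 ≈ 2.7419e+8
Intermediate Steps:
N = 12 (N = 10 - (-3 + 1) = 10 - 1*(-2) = 10 + 2 = 12)
K(G) = G/36 (K(G) = (G/12)/3 = G/36)
2055*((-259 + K(-21))*(-414 - 100)) = 2055*((-259 + (1/36)*(-21))*(-414 - 100)) = 2055*((-259 - 7/12)*(-514)) = 2055*(-3115/12*(-514)) = 2055*(800555/6) = 548380175/2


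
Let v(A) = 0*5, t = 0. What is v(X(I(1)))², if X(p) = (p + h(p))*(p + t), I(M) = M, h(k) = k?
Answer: 0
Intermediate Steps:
X(p) = 2*p² (X(p) = (p + p)*(p + 0) = (2*p)*p = 2*p²)
v(A) = 0
v(X(I(1)))² = 0² = 0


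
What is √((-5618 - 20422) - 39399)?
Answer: 3*I*√7271 ≈ 255.81*I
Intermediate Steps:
√((-5618 - 20422) - 39399) = √(-26040 - 39399) = √(-65439) = 3*I*√7271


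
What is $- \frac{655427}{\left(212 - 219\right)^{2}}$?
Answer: $- \frac{655427}{49} \approx -13376.0$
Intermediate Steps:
$- \frac{655427}{\left(212 - 219\right)^{2}} = - \frac{655427}{\left(-7\right)^{2}} = - \frac{655427}{49}$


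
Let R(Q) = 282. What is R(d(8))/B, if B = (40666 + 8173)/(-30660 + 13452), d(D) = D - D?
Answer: -4852656/48839 ≈ -99.360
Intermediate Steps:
d(D) = 0
B = -48839/17208 (B = 48839/(-17208) = 48839*(-1/17208) = -48839/17208 ≈ -2.8382)
R(d(8))/B = 282/(-48839/17208) = 282*(-17208/48839) = -4852656/48839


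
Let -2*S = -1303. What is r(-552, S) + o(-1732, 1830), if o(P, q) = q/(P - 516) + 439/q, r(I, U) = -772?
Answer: -794561627/1028460 ≈ -772.57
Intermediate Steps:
S = 1303/2 (S = -1/2*(-1303) = 1303/2 ≈ 651.50)
o(P, q) = 439/q + q/(-516 + P) (o(P, q) = q/(-516 + P) + 439/q = 439/q + q/(-516 + P))
r(-552, S) + o(-1732, 1830) = -772 + (-226524 + 1830**2 + 439*(-1732))/(1830*(-516 - 1732)) = -772 + (1/1830)*(-226524 + 3348900 - 760348)/(-2248) = -772 + (1/1830)*(-1/2248)*2362028 = -772 - 590507/1028460 = -794561627/1028460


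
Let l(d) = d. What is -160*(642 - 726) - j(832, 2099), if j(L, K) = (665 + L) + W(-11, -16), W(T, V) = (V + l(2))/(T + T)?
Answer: 131366/11 ≈ 11942.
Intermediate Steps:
W(T, V) = (2 + V)/(2*T) (W(T, V) = (V + 2)/(T + T) = (2 + V)/((2*T)) = (2 + V)*(1/(2*T)) = (2 + V)/(2*T))
j(L, K) = 7322/11 + L (j(L, K) = (665 + L) + (½)*(2 - 16)/(-11) = (665 + L) + (½)*(-1/11)*(-14) = (665 + L) + 7/11 = 7322/11 + L)
-160*(642 - 726) - j(832, 2099) = -160*(642 - 726) - (7322/11 + 832) = -160*(-84) - 1*16474/11 = 13440 - 16474/11 = 131366/11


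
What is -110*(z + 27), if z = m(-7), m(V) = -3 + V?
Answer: -1870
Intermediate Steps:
z = -10 (z = -3 - 7 = -10)
-110*(z + 27) = -110*(-10 + 27) = -110*17 = -1870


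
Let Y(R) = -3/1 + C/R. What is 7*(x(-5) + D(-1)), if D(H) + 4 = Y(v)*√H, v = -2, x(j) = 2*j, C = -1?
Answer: -98 - 35*I/2 ≈ -98.0 - 17.5*I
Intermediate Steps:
Y(R) = -3 - 1/R (Y(R) = -3/1 - 1/R = -3*1 - 1/R = -3 - 1/R)
D(H) = -4 - 5*√H/2 (D(H) = -4 + (-3 - 1/(-2))*√H = -4 + (-3 - 1*(-½))*√H = -4 + (-3 + ½)*√H = -4 - 5*√H/2)
7*(x(-5) + D(-1)) = 7*(2*(-5) + (-4 - 5*I/2)) = 7*(-10 + (-4 - 5*I/2)) = 7*(-14 - 5*I/2) = -98 - 35*I/2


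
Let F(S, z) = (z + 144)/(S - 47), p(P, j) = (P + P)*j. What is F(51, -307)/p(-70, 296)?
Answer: 163/165760 ≈ 0.00098335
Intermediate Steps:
p(P, j) = 2*P*j (p(P, j) = (2*P)*j = 2*P*j)
F(S, z) = (144 + z)/(-47 + S)
F(51, -307)/p(-70, 296) = ((144 - 307)/(-47 + 51))/((2*(-70)*296)) = (-163/4)/(-41440) = ((1/4)*(-163))*(-1/41440) = -163/4*(-1/41440) = 163/165760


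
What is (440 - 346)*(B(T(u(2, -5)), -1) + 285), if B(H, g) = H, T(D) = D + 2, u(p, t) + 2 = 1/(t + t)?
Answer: 133903/5 ≈ 26781.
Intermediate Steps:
u(p, t) = -2 + 1/(2*t) (u(p, t) = -2 + 1/(t + t) = -2 + 1/(2*t))
T(D) = 2 + D
(440 - 346)*(B(T(u(2, -5)), -1) + 285) = (440 - 346)*((2 + (-2 + (½)/(-5))) + 285) = 94*((2 + (-2 + (½)*(-⅕))) + 285) = 94*((2 + (-2 - ⅒)) + 285) = 94*((2 - 21/10) + 285) = 94*(-⅒ + 285) = 94*(2849/10) = 133903/5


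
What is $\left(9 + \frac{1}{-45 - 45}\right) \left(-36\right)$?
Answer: $- \frac{1618}{5} \approx -323.6$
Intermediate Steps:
$\left(9 + \frac{1}{-45 - 45}\right) \left(-36\right) = \left(9 + \frac{1}{-90}\right) \left(-36\right) = \left(9 - \frac{1}{90}\right) \left(-36\right) = \frac{809}{90} \left(-36\right) = - \frac{1618}{5}$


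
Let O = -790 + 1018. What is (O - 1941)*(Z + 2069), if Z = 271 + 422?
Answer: -4731306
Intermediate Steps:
Z = 693
O = 228
(O - 1941)*(Z + 2069) = (228 - 1941)*(693 + 2069) = -1713*2762 = -4731306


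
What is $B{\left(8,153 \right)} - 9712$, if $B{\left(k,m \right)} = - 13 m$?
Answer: $-11701$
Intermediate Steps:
$B{\left(8,153 \right)} - 9712 = \left(-13\right) 153 - 9712 = -1989 - 9712 = -11701$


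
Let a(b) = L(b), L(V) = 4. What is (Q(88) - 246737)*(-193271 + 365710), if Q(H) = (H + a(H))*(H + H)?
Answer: -39754949255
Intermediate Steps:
a(b) = 4
Q(H) = 2*H*(4 + H) (Q(H) = (H + 4)*(H + H) = (4 + H)*(2*H) = 2*H*(4 + H))
(Q(88) - 246737)*(-193271 + 365710) = (2*88*(4 + 88) - 246737)*(-193271 + 365710) = (2*88*92 - 246737)*172439 = (16192 - 246737)*172439 = -230545*172439 = -39754949255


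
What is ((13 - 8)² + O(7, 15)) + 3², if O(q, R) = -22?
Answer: 12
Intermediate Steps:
((13 - 8)² + O(7, 15)) + 3² = ((13 - 8)² - 22) + 3² = (5² - 22) + 9 = (25 - 22) + 9 = 3 + 9 = 12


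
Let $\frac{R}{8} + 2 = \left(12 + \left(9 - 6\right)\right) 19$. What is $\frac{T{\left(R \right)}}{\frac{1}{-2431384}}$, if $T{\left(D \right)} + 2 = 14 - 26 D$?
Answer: $143091811168$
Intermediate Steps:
$R = 2264$ ($R = -16 + 8 \left(12 + \left(9 - 6\right)\right) 19 = -16 + 8 \left(12 + 3\right) 19 = -16 + 8 \cdot 15 \cdot 19 = -16 + 8 \cdot 285 = -16 + 2280 = 2264$)
$T{\left(D \right)} = 12 - 26 D$ ($T{\left(D \right)} = -2 - \left(-14 + 26 D\right) = 12 - 26 D$)
$\frac{T{\left(R \right)}}{\frac{1}{-2431384}} = \frac{12 - 58864}{\frac{1}{-2431384}} = \frac{12 - 58864}{- \frac{1}{2431384}} = \left(-58852\right) \left(-2431384\right) = 143091811168$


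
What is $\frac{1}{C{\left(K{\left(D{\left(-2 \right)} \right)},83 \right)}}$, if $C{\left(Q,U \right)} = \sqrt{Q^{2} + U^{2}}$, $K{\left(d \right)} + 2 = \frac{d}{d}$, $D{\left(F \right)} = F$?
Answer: $\frac{\sqrt{6890}}{6890} \approx 0.012047$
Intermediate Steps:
$K{\left(d \right)} = -1$ ($K{\left(d \right)} = -2 + \frac{d}{d} = -2 + 1 = -1$)
$\frac{1}{C{\left(K{\left(D{\left(-2 \right)} \right)},83 \right)}} = \frac{1}{\sqrt{\left(-1\right)^{2} + 83^{2}}} = \frac{1}{\sqrt{1 + 6889}} = \frac{1}{\sqrt{6890}} = \frac{\sqrt{6890}}{6890}$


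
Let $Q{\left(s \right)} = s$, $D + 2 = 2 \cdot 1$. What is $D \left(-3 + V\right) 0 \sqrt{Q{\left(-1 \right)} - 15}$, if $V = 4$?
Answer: $0$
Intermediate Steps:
$D = 0$ ($D = -2 + 2 \cdot 1 = -2 + 2 = 0$)
$D \left(-3 + V\right) 0 \sqrt{Q{\left(-1 \right)} - 15} = 0 \left(-3 + 4\right) 0 \sqrt{-1 - 15} = 0 \cdot 1 \cdot 0 \sqrt{-16} = 0 \cdot 0 \cdot 4 i = 0 \cdot 4 i = 0$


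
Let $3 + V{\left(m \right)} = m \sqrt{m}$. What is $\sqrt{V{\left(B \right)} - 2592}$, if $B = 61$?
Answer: $\sqrt{-2595 + 61 \sqrt{61}} \approx 46.028 i$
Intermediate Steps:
$V{\left(m \right)} = -3 + m^{\frac{3}{2}}$ ($V{\left(m \right)} = -3 + m \sqrt{m} = -3 + m^{\frac{3}{2}}$)
$\sqrt{V{\left(B \right)} - 2592} = \sqrt{\left(-3 + 61^{\frac{3}{2}}\right) - 2592} = \sqrt{\left(-3 + 61 \sqrt{61}\right) - 2592} = \sqrt{-2595 + 61 \sqrt{61}}$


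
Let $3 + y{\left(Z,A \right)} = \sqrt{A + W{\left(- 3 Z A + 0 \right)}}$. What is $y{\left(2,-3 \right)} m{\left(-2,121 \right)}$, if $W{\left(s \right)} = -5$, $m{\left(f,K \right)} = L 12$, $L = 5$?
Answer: $-180 + 120 i \sqrt{2} \approx -180.0 + 169.71 i$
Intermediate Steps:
$m{\left(f,K \right)} = 60$ ($m{\left(f,K \right)} = 5 \cdot 12 = 60$)
$y{\left(Z,A \right)} = -3 + \sqrt{-5 + A}$ ($y{\left(Z,A \right)} = -3 + \sqrt{A - 5} = -3 + \sqrt{-5 + A}$)
$y{\left(2,-3 \right)} m{\left(-2,121 \right)} = \left(-3 + \sqrt{-5 - 3}\right) 60 = \left(-3 + \sqrt{-8}\right) 60 = \left(-3 + 2 i \sqrt{2}\right) 60 = -180 + 120 i \sqrt{2}$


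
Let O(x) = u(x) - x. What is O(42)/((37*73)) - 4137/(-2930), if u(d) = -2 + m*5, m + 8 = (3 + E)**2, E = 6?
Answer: 12114567/7913930 ≈ 1.5308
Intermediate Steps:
m = 73 (m = -8 + (3 + 6)**2 = -8 + 9**2 = -8 + 81 = 73)
u(d) = 363 (u(d) = -2 + 73*5 = -2 + 365 = 363)
O(x) = 363 - x
O(42)/((37*73)) - 4137/(-2930) = (363 - 1*42)/((37*73)) - 4137/(-2930) = (363 - 42)/2701 - 4137*(-1/2930) = 321*(1/2701) + 4137/2930 = 321/2701 + 4137/2930 = 12114567/7913930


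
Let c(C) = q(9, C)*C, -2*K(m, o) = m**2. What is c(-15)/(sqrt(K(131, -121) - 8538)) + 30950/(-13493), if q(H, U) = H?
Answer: -30950/13493 + 135*I*sqrt(68474)/34237 ≈ -2.2938 + 1.0318*I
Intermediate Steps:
K(m, o) = -m**2/2
c(C) = 9*C
c(-15)/(sqrt(K(131, -121) - 8538)) + 30950/(-13493) = (9*(-15))/(sqrt(-1/2*131**2 - 8538)) + 30950/(-13493) = -135/sqrt(-1/2*17161 - 8538) + 30950*(-1/13493) = -135/sqrt(-17161/2 - 8538) - 30950/13493 = -135*(-I*sqrt(68474)/34237) - 30950/13493 = -(-135)*I*sqrt(68474)/34237 - 30950/13493 = 135*I*sqrt(68474)/34237 - 30950/13493 = -30950/13493 + 135*I*sqrt(68474)/34237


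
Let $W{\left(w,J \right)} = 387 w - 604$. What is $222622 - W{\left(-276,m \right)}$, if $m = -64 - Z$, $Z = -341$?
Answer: $330038$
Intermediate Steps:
$m = 277$ ($m = -64 - -341 = -64 + 341 = 277$)
$W{\left(w,J \right)} = -604 + 387 w$
$222622 - W{\left(-276,m \right)} = 222622 - \left(-604 + 387 \left(-276\right)\right) = 222622 - \left(-604 - 106812\right) = 222622 - -107416 = 222622 + 107416 = 330038$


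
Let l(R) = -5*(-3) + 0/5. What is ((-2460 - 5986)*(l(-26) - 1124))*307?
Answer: 2875550498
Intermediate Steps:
l(R) = 15 (l(R) = 15 + 0*(1/5) = 15 + 0 = 15)
((-2460 - 5986)*(l(-26) - 1124))*307 = ((-2460 - 5986)*(15 - 1124))*307 = -8446*(-1109)*307 = 9366614*307 = 2875550498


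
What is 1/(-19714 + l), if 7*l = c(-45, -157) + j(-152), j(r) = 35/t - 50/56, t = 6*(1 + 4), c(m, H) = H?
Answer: -588/11604997 ≈ -5.0668e-5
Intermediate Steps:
t = 30 (t = 6*5 = 30)
j(r) = 23/84 (j(r) = 35/30 - 50/56 = 35*(1/30) - 50*1/56 = 7/6 - 25/28 = 23/84)
l = -13165/588 (l = (-157 + 23/84)/7 = (⅐)*(-13165/84) = -13165/588 ≈ -22.389)
1/(-19714 + l) = 1/(-19714 - 13165/588) = 1/(-11604997/588) = -588/11604997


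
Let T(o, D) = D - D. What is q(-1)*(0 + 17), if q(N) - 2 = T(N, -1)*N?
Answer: 34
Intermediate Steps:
T(o, D) = 0
q(N) = 2 (q(N) = 2 + 0*N = 2 + 0 = 2)
q(-1)*(0 + 17) = 2*(0 + 17) = 2*17 = 34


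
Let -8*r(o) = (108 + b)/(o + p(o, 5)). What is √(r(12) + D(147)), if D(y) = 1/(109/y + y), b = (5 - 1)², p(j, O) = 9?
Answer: I*√38030292069/228039 ≈ 0.85518*I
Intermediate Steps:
b = 16 (b = 4² = 16)
D(y) = 1/(y + 109/y)
r(o) = -31/(2*(9 + o)) (r(o) = -(108 + 16)/(8*(o + 9)) = -31/(2*(9 + o)))
√(r(12) + D(147)) = √(-31/(18 + 2*12) + 147/(109 + 147²)) = √(-31/(18 + 24) + 147/(109 + 21609)) = √(-31/42 + 147/21718) = √(-166771/228039) = I*√38030292069/228039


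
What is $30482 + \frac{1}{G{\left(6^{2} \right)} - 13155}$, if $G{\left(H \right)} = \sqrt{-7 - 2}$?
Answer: $\frac{1758344350411}{57684678} - \frac{i}{57684678} \approx 30482.0 - 1.7336 \cdot 10^{-8} i$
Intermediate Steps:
$G{\left(H \right)} = 3 i$ ($G{\left(H \right)} = \sqrt{-9} = 3 i$)
$30482 + \frac{1}{G{\left(6^{2} \right)} - 13155} = 30482 + \frac{1}{3 i - 13155} = 30482 + \frac{1}{-13155 + 3 i} = 30482 + \frac{-13155 - 3 i}{173054034}$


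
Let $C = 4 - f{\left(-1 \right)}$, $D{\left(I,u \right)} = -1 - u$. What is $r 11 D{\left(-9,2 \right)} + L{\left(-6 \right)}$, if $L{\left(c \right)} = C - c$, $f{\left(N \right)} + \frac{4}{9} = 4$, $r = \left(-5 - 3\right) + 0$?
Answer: $\frac{2434}{9} \approx 270.44$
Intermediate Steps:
$r = -8$ ($r = \left(-5 - 3\right) + 0 = -8 + 0 = -8$)
$f{\left(N \right)} = \frac{32}{9}$ ($f{\left(N \right)} = - \frac{4}{9} + 4 = \frac{32}{9}$)
$C = \frac{4}{9}$ ($C = 4 - \frac{32}{9} = \frac{4}{9} \approx 0.44444$)
$L{\left(c \right)} = \frac{4}{9} - c$
$r 11 D{\left(-9,2 \right)} + L{\left(-6 \right)} = \left(-8\right) 11 \left(-1 - 2\right) + \left(\frac{4}{9} - -6\right) = - 88 \left(-1 - 2\right) + \left(\frac{4}{9} + 6\right) = \left(-88\right) \left(-3\right) + \frac{58}{9} = 264 + \frac{58}{9} = \frac{2434}{9}$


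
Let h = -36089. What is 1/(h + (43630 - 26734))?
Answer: -1/19193 ≈ -5.2102e-5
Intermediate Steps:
1/(h + (43630 - 26734)) = 1/(-36089 + (43630 - 26734)) = 1/(-36089 + 16896) = 1/(-19193) = -1/19193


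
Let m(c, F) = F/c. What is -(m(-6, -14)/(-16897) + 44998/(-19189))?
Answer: 2281127941/972709599 ≈ 2.3451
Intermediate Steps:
-(m(-6, -14)/(-16897) + 44998/(-19189)) = -(-14/(-6)/(-16897) + 44998/(-19189)) = -(-14*(-⅙)*(-1/16897) + 44998*(-1/19189)) = -((7/3)*(-1/16897) - 44998/19189) = -(-7/50691 - 44998/19189) = -1*(-2281127941/972709599) = 2281127941/972709599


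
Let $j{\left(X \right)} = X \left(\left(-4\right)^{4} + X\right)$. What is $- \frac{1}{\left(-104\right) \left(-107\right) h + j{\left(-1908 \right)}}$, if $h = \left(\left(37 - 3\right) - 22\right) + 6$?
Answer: $- \frac{1}{3352320} \approx -2.983 \cdot 10^{-7}$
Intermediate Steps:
$h = 18$ ($h = \left(\left(37 - 3\right) - 22\right) + 6 = \left(34 - 22\right) + 6 = 12 + 6 = 18$)
$j{\left(X \right)} = X \left(256 + X\right)$
$- \frac{1}{\left(-104\right) \left(-107\right) h + j{\left(-1908 \right)}} = - \frac{1}{\left(-104\right) \left(-107\right) 18 - 1908 \left(256 - 1908\right)} = - \frac{1}{11128 \cdot 18 - -3152016} = - \frac{1}{200304 + 3152016} = - \frac{1}{3352320}$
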